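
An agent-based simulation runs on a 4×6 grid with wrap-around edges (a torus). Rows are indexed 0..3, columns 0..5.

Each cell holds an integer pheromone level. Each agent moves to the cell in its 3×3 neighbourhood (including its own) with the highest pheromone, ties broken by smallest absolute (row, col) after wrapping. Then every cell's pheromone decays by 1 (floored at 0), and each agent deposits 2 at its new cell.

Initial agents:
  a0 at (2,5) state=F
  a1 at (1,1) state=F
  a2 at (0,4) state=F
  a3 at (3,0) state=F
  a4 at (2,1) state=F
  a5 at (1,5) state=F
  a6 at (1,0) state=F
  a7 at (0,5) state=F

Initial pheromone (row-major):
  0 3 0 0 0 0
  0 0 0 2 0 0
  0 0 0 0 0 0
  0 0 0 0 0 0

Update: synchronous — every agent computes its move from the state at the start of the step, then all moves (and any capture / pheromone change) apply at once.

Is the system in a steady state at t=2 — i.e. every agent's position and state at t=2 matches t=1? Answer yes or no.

no

t=1: a0@(1,0) a1@(0,1) a2@(1,3) a3@(0,1) a4@(1,0) a5@(0,0) a6@(0,1) a7@(0,0) | pheromone: 4 8 0 0 0 0 / 4 0 0 3 0 0 / 0 0 0 0 0 0 / 0 0 0 0 0 0
t=2: a0@(0,1) a1@(0,1) a2@(1,3) a3@(0,1) a4@(0,1) a5@(0,1) a6@(0,1) a7@(0,1) | pheromone: 3 21 0 0 0 0 / 3 0 0 4 0 0 / 0 0 0 0 0 0 / 0 0 0 0 0 0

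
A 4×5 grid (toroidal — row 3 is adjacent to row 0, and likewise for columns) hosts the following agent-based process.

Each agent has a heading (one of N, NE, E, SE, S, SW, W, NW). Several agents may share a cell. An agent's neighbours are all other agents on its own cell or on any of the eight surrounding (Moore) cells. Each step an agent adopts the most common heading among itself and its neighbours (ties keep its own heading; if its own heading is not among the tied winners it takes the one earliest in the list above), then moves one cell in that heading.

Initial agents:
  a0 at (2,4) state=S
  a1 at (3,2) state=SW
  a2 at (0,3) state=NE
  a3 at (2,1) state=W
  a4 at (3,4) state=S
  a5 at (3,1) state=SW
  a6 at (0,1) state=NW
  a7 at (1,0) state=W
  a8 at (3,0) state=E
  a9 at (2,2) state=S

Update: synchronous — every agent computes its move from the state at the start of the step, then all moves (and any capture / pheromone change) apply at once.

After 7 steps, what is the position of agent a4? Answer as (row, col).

(2, 4)

t=1: a0@(3,4):S a1@(0,1):SW a2@(3,4):NE a3@(2,0):W a4@(0,4):S a5@(0,0):SW a6@(1,0):SW a7@(1,4):W a8@(0,0):S a9@(3,1):SW
t=2: a0@(0,4):S a1@(1,0):SW a2@(0,4):S a3@(2,4):W a4@(1,4):S a5@(1,4):SW a6@(2,4):SW a7@(1,3):W a8@(1,4):SW a9@(0,0):SW
t=3: a0@(1,3):SW a1@(2,4):SW a2@(1,3):SW a3@(3,3):SW a4@(2,3):SW a5@(2,3):SW a6@(3,3):SW a7@(2,3):S a8@(2,3):SW a9@(1,4):SW
t=4: a0@(2,2):SW a1@(3,3):SW a2@(2,2):SW a3@(0,2):SW a4@(3,2):SW a5@(3,2):SW a6@(0,2):SW a7@(3,2):SW a8@(3,2):SW a9@(2,3):SW
t=5: a0@(3,1):SW a1@(0,2):SW a2@(3,1):SW a3@(1,1):SW a4@(0,1):SW a5@(0,1):SW a6@(1,1):SW a7@(0,1):SW a8@(0,1):SW a9@(3,2):SW
t=6: a0@(0,0):SW a1@(1,1):SW a2@(0,0):SW a3@(2,0):SW a4@(1,0):SW a5@(1,0):SW a6@(2,0):SW a7@(1,0):SW a8@(1,0):SW a9@(0,1):SW
t=7: a0@(1,4):SW a1@(2,0):SW a2@(1,4):SW a3@(3,4):SW a4@(2,4):SW a5@(2,4):SW a6@(3,4):SW a7@(2,4):SW a8@(2,4):SW a9@(1,0):SW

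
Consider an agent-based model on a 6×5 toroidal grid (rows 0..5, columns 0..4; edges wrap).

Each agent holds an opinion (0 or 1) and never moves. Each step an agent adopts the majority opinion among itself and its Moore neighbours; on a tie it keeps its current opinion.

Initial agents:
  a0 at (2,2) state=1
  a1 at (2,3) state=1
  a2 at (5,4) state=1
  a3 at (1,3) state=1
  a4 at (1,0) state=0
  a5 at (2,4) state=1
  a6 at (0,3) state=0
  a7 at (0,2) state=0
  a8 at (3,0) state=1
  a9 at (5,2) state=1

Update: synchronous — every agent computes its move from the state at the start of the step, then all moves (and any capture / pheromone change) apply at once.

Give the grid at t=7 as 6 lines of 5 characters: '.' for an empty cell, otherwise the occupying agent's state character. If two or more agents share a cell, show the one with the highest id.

..01.
0..1.
..111
1....
.....
..0.1

t=1: a0@(2,2):1 a1@(2,3):1 a2@(5,4):1 a3@(1,3):1 a4@(1,0):0 a5@(2,4):1 a6@(0,3):1 a7@(0,2):0 a8@(3,0):1 a9@(5,2):0
t=2: (unchanged — steady state)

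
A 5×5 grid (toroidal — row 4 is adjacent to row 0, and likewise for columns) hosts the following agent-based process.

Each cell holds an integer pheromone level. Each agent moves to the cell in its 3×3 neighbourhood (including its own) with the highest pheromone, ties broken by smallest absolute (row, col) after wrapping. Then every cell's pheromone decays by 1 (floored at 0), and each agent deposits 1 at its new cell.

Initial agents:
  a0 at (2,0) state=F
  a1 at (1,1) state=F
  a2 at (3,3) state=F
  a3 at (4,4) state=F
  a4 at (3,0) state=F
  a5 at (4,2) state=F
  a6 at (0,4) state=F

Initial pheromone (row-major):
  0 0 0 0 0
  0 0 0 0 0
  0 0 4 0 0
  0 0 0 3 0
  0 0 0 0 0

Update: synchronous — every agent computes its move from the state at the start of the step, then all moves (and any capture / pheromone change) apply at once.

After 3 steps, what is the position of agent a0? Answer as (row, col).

(0, 0)

t=1: a0@(1,0) a1@(2,2) a2@(2,2) a3@(3,3) a4@(2,0) a5@(3,3) a6@(0,0) | pheromone: 1 0 0 0 0 / 1 0 0 0 0 / 1 0 5 0 0 / 0 0 0 4 0 / 0 0 0 0 0
t=2: a0@(0,0) a1@(2,2) a2@(2,2) a3@(2,2) a4@(1,0) a5@(2,2) a6@(0,0) | pheromone: 2 0 0 0 0 / 1 0 0 0 0 / 0 0 8 0 0 / 0 0 0 3 0 / 0 0 0 0 0
t=3: a0@(0,0) a1@(2,2) a2@(2,2) a3@(2,2) a4@(0,0) a5@(2,2) a6@(0,0) | pheromone: 4 0 0 0 0 / 0 0 0 0 0 / 0 0 11 0 0 / 0 0 0 2 0 / 0 0 0 0 0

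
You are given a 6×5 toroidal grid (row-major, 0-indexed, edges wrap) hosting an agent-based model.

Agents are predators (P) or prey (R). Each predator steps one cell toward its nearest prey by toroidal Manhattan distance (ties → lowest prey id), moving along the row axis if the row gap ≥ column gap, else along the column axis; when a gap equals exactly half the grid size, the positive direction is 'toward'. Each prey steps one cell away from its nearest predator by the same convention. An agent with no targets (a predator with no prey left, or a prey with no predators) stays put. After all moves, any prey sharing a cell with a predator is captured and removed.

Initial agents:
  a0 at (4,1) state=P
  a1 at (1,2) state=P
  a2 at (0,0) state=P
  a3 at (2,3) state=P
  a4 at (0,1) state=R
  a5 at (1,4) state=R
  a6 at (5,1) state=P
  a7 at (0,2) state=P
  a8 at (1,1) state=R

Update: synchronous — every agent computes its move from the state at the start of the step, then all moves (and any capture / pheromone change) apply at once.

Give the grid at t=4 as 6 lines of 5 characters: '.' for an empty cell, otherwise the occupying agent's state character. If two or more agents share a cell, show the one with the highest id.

t=1: a0@(5,1):P a1@(1,1):P a2@(0,1):P a3@(1,3):P a4@(0,2):R a5@(1,0):R a6@(0,1):P a7@(0,1):P a8@(1,0):R
t=2: a0@(0,1):P a1@(1,0):P a2@(0,2):P a3@(0,3):P a5@(1,4):R a6@(0,2):P a7@(0,2):P a8@(1,4):R
t=3: a0@(0,0):P a1@(1,4):P a2@(0,3):P a3@(1,3):P a6@(0,3):P a7@(0,3):P
t=4: (unchanged — steady state)

P..P.
...PP
.....
.....
.....
.....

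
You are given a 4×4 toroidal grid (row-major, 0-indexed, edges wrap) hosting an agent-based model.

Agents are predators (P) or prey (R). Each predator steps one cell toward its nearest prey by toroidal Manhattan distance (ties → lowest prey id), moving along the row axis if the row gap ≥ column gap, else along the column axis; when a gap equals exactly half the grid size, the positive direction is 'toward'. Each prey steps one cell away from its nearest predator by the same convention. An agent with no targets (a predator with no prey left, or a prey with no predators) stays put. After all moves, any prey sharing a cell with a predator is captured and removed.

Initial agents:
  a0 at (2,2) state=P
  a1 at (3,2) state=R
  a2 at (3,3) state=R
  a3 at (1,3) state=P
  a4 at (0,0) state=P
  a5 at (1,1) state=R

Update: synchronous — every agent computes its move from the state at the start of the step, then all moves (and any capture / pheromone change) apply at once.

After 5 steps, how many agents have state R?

t=1: a0@(3,2):P a1@(0,2):R a2@(0,3):R a3@(2,3):P a4@(3,0):P a5@(0,1):R
t=2: a0@(0,2):P a1@(1,2):R a2@(1,3):R a3@(3,3):P a4@(0,0):P a5@(1,1):R
t=3: a0@(1,2):P a1@(2,2):R a2@(2,3):R a3@(0,3):P a4@(1,0):P a5@(2,1):R
t=4: a0@(2,2):P a1@(3,2):R a2@(3,3):R a3@(1,3):P a4@(2,0):P a5@(3,1):R
t=5: a0@(3,2):P a1@(0,2):R a2@(0,3):R a3@(2,3):P a4@(3,0):P a5@(0,1):R

3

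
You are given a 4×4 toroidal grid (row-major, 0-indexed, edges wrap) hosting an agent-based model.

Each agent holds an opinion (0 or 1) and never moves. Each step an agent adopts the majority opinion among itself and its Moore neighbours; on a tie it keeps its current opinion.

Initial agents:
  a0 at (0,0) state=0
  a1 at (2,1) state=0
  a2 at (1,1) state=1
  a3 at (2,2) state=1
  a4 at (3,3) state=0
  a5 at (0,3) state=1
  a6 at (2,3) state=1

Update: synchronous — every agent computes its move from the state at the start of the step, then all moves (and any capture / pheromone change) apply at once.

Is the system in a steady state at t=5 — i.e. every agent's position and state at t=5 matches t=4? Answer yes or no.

yes

t=1: a0@(0,0):0 a1@(2,1):1 a2@(1,1):1 a3@(2,2):1 a4@(3,3):1 a5@(0,3):0 a6@(2,3):1
t=2: (unchanged — steady state)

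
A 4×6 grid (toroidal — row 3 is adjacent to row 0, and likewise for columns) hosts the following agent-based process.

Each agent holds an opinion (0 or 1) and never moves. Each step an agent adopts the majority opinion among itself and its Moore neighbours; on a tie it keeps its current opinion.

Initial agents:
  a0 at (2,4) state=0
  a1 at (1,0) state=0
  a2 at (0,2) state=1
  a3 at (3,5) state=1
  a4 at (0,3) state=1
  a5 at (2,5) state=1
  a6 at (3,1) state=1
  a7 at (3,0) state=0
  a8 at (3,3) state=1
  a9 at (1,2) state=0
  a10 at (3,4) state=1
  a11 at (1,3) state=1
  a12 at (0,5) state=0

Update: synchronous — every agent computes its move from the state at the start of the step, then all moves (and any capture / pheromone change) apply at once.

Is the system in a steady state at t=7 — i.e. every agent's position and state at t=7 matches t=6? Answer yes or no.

t=1: a0@(2,4):1 a1@(1,0):0 a2@(0,2):1 a3@(3,5):1 a4@(0,3):1 a5@(2,5):1 a6@(3,1):1 a7@(3,0):1 a8@(3,3):1 a9@(1,2):1 a10@(3,4):1 a11@(1,3):1 a12@(0,5):0
t=2: a0@(2,4):1 a1@(1,0):0 a2@(0,2):1 a3@(3,5):1 a4@(0,3):1 a5@(2,5):1 a6@(3,1):1 a7@(3,0):1 a8@(3,3):1 a9@(1,2):1 a10@(3,4):1 a11@(1,3):1 a12@(0,5):1
t=3: a0@(2,4):1 a1@(1,0):1 a2@(0,2):1 a3@(3,5):1 a4@(0,3):1 a5@(2,5):1 a6@(3,1):1 a7@(3,0):1 a8@(3,3):1 a9@(1,2):1 a10@(3,4):1 a11@(1,3):1 a12@(0,5):1
t=4: (unchanged — steady state)

yes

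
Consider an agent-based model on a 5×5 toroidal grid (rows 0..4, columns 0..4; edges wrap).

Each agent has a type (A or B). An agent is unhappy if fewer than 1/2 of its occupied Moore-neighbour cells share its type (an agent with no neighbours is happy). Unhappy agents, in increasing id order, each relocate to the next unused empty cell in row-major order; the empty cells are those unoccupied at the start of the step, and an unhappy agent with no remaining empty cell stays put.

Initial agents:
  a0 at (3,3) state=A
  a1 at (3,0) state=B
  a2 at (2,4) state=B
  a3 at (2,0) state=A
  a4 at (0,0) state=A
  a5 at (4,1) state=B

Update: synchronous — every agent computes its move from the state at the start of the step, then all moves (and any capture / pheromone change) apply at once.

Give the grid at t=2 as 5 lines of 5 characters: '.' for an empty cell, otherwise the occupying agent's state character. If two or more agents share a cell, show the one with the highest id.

A..AA
B....
.....
B....
.B...

t=1: a0@(0,1):A a1@(3,0):B a2@(0,2):B a3@(0,3):A a4@(0,4):A a5@(4,1):B
t=2: a0@(0,0):A a1@(3,0):B a2@(1,0):B a3@(0,3):A a4@(0,4):A a5@(4,1):B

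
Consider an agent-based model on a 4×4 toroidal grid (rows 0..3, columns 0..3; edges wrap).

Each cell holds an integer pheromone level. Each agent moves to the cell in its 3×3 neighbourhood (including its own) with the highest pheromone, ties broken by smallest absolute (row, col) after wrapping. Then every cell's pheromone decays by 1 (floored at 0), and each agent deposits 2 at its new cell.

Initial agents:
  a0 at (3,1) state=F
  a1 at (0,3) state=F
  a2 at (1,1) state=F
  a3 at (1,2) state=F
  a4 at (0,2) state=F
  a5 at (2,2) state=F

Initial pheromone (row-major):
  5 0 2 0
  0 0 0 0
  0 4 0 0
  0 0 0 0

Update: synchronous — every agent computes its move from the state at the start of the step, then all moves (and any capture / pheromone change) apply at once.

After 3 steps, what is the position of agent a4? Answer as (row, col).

t=1: a0@(0,0) a1@(0,0) a2@(0,0) a3@(2,1) a4@(0,2) a5@(2,1) | pheromone: 10 0 3 0 / 0 0 0 0 / 0 7 0 0 / 0 0 0 0
t=2: a0@(0,0) a1@(0,0) a2@(0,0) a3@(2,1) a4@(0,2) a5@(2,1) | pheromone: 15 0 4 0 / 0 0 0 0 / 0 10 0 0 / 0 0 0 0
t=3: a0@(0,0) a1@(0,0) a2@(0,0) a3@(2,1) a4@(0,2) a5@(2,1) | pheromone: 20 0 5 0 / 0 0 0 0 / 0 13 0 0 / 0 0 0 0

(0, 2)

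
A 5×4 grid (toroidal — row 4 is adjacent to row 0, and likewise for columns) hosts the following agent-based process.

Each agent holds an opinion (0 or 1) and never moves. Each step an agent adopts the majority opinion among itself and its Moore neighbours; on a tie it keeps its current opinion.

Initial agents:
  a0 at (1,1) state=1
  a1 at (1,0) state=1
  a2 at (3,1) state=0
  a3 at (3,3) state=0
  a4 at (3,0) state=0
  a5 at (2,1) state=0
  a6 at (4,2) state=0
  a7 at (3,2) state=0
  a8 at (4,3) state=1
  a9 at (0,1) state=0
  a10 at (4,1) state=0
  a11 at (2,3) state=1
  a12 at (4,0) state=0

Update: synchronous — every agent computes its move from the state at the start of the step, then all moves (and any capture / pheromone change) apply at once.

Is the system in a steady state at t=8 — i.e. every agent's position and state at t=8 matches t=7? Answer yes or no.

yes

t=1: a0@(1,1):1 a1@(1,0):1 a2@(3,1):0 a3@(3,3):0 a4@(3,0):0 a5@(2,1):0 a6@(4,2):0 a7@(3,2):0 a8@(4,3):0 a9@(0,1):0 a10@(4,1):0 a11@(2,3):0 a12@(4,0):0
t=2: a0@(1,1):1 a1@(1,0):0 a2@(3,1):0 a3@(3,3):0 a4@(3,0):0 a5@(2,1):0 a6@(4,2):0 a7@(3,2):0 a8@(4,3):0 a9@(0,1):0 a10@(4,1):0 a11@(2,3):0 a12@(4,0):0
t=3: a0@(1,1):0 a1@(1,0):0 a2@(3,1):0 a3@(3,3):0 a4@(3,0):0 a5@(2,1):0 a6@(4,2):0 a7@(3,2):0 a8@(4,3):0 a9@(0,1):0 a10@(4,1):0 a11@(2,3):0 a12@(4,0):0
t=4: (unchanged — steady state)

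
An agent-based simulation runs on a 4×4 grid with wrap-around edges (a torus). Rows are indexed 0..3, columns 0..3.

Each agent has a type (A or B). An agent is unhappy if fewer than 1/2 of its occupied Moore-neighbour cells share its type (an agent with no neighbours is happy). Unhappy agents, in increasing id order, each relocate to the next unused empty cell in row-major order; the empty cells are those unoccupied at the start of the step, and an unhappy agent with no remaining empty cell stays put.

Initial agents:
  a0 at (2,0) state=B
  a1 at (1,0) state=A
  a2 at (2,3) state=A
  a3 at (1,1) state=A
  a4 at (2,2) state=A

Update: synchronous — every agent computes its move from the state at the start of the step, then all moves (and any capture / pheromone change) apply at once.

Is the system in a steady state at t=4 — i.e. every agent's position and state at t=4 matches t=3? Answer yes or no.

no

t=1: a0@(0,0):B a1@(1,0):A a2@(2,3):A a3@(1,1):A a4@(2,2):A
t=2: a0@(0,1):B a1@(1,0):A a2@(2,3):A a3@(1,1):A a4@(2,2):A
t=3: a0@(0,0):B a1@(1,0):A a2@(2,3):A a3@(1,1):A a4@(2,2):A
t=4: a0@(0,1):B a1@(1,0):A a2@(2,3):A a3@(1,1):A a4@(2,2):A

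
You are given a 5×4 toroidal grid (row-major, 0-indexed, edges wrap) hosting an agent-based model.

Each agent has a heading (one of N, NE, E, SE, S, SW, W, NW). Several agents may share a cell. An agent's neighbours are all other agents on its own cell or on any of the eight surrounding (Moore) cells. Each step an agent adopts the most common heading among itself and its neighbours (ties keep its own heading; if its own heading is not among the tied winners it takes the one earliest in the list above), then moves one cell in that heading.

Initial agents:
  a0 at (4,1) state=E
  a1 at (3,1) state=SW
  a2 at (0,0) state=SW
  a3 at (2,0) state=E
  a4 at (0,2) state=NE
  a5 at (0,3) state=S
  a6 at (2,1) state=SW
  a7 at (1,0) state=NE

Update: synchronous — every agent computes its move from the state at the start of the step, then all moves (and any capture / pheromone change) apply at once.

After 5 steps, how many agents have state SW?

8

t=1: a0@(0,0):SW a1@(4,0):SW a2@(1,3):SW a3@(3,3):SW a4@(4,3):NE a5@(4,0):NE a6@(3,0):SW a7@(2,3):SW
t=2: a0@(1,3):SW a1@(0,3):SW a2@(2,2):SW a3@(4,2):SW a4@(0,2):SW a5@(0,3):SW a6@(4,3):SW a7@(3,2):SW
t=3: a0@(2,2):SW a1@(1,2):SW a2@(3,1):SW a3@(0,1):SW a4@(1,1):SW a5@(1,2):SW a6@(0,2):SW a7@(4,1):SW
t=4: a0@(3,1):SW a1@(2,1):SW a2@(4,0):SW a3@(1,0):SW a4@(2,0):SW a5@(2,1):SW a6@(1,1):SW a7@(0,0):SW
t=5: a0@(4,0):SW a1@(3,0):SW a2@(0,3):SW a3@(2,3):SW a4@(3,3):SW a5@(3,0):SW a6@(2,0):SW a7@(1,3):SW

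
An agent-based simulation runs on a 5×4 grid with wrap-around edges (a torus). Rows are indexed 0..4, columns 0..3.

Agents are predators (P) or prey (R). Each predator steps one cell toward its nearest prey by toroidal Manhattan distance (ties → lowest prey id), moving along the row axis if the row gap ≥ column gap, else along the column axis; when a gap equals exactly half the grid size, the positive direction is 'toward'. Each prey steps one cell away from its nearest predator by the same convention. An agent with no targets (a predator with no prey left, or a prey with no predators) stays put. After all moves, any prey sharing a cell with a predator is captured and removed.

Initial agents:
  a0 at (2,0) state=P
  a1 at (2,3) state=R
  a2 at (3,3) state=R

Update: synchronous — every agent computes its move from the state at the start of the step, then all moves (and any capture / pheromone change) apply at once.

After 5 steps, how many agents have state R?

2

t=1: a0@(2,3):P a1@(2,2):R a2@(4,3):R
t=2: a0@(2,2):P a1@(2,1):R a2@(0,3):R
t=3: a0@(2,1):P a1@(2,0):R a2@(4,3):R
t=4: a0@(2,0):P a1@(2,3):R a2@(0,3):R
t=5: a0@(2,3):P a1@(2,2):R a2@(4,3):R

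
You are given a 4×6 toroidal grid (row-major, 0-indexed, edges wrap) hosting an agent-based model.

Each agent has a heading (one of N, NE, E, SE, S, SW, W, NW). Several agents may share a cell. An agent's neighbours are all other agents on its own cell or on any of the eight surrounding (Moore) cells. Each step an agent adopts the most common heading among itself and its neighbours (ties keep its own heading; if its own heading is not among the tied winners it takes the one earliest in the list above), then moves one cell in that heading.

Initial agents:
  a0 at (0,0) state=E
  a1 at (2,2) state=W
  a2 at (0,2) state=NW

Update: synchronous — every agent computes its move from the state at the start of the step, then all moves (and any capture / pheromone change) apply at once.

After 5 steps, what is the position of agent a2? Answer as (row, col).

(3, 3)

t=1: a0@(0,1):E a1@(2,1):W a2@(3,1):NW
t=2: a0@(0,2):E a1@(2,0):W a2@(2,0):NW
t=3: a0@(0,3):E a1@(2,5):W a2@(1,5):NW
t=4: a0@(0,4):E a1@(2,4):W a2@(0,4):NW
t=5: a0@(0,5):E a1@(2,3):W a2@(3,3):NW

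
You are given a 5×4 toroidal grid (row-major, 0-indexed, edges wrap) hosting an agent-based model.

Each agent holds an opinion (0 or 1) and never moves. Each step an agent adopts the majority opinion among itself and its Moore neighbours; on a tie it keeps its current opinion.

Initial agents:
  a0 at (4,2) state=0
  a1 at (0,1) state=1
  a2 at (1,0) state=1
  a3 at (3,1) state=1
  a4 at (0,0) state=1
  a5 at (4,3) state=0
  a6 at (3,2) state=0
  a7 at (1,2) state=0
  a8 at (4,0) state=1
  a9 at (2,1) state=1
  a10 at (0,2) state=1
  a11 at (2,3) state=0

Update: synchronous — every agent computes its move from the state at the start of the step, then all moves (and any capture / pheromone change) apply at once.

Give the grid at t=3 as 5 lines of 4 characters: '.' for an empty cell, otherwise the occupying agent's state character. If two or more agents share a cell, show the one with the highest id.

110.
1.1.
.1.0
.10.
1.00

t=1: a0@(4,2):0 a1@(0,1):1 a2@(1,0):1 a3@(3,1):1 a4@(0,0):1 a5@(4,3):0 a6@(3,2):0 a7@(1,2):1 a8@(4,0):1 a9@(2,1):1 a10@(0,2):0 a11@(2,3):0
t=2: (unchanged — steady state)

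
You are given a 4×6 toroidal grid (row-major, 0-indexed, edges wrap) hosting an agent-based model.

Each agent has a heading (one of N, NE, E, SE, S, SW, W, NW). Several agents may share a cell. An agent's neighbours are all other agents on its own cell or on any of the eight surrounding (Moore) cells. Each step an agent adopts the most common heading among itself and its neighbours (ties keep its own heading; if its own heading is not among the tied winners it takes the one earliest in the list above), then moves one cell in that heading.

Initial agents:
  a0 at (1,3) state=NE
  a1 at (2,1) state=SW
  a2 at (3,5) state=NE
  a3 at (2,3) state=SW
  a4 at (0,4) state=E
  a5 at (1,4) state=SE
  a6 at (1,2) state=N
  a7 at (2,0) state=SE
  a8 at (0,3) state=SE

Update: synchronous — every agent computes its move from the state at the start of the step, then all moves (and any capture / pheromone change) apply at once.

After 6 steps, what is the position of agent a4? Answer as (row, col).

(2, 2)

t=1: a0@(2,4):SE a1@(3,0):SW a2@(2,0):NE a3@(3,2):SW a4@(3,5):NE a5@(2,5):SE a6@(2,1):SW a7@(3,1):SE a8@(1,4):SE
t=2: a0@(3,5):SE a1@(0,5):SW a2@(1,1):NE a3@(0,1):SW a4@(2,0):NE a5@(3,0):SE a6@(3,0):SW a7@(0,0):SW a8@(2,5):SE
t=3: a0@(0,0):SE a1@(1,4):SW a2@(0,2):NE a3@(1,0):SW a4@(3,1):SE a5@(0,5):SW a6@(0,5):SW a7@(1,5):SW a8@(3,0):SE
t=4: a0@(1,5):SW a1@(2,3):SW a2@(3,3):NE a3@(2,5):SW a4@(0,2):SE a5@(1,4):SW a6@(1,4):SW a7@(2,4):SW a8@(0,1):SE
t=5: a0@(2,4):SW a1@(3,2):SW a2@(0,2):SW a3@(3,4):SW a4@(1,3):SE a5@(2,3):SW a6@(2,3):SW a7@(3,3):SW a8@(1,2):SE
t=6: a0@(3,3):SW a1@(0,1):SW a2@(1,1):SW a3@(0,3):SW a4@(2,2):SW a5@(3,2):SW a6@(3,2):SW a7@(0,2):SW a8@(2,1):SW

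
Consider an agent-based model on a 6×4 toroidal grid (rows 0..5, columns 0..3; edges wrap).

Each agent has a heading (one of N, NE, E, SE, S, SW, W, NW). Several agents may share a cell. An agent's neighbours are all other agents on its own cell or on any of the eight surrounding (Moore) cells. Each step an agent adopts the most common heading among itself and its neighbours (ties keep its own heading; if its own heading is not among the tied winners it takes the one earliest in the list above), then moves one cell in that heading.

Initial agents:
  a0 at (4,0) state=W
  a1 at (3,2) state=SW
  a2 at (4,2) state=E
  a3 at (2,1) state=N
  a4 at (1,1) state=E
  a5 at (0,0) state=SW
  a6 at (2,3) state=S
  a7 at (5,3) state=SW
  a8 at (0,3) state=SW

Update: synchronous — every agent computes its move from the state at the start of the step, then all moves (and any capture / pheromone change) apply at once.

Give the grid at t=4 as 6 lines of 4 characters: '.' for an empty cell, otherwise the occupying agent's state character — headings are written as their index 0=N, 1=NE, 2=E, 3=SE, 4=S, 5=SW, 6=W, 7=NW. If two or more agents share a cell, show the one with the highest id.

t=1: a0@(4,3):W a1@(4,1):SW a2@(5,1):SW a3@(1,1):N a4@(1,2):E a5@(1,3):SW a6@(3,3):S a7@(0,2):SW a8@(1,2):SW
t=2: a0@(4,2):W a1@(5,0):SW a2@(0,0):SW a3@(2,0):SW a4@(2,1):SW a5@(2,2):SW a6@(4,3):S a7@(1,1):SW a8@(2,1):SW
t=3: a0@(4,1):W a1@(0,3):SW a2@(1,3):SW a3@(3,3):SW a4@(3,0):SW a5@(3,1):SW a6@(5,3):S a7@(2,0):SW a8@(3,0):SW
t=4: a0@(5,0):SW a1@(1,2):SW a2@(2,2):SW a3@(4,2):SW a4@(4,3):SW a5@(4,0):SW a6@(0,3):S a7@(3,3):SW a8@(4,3):SW

...4
..5.
..5.
...5
5.55
5...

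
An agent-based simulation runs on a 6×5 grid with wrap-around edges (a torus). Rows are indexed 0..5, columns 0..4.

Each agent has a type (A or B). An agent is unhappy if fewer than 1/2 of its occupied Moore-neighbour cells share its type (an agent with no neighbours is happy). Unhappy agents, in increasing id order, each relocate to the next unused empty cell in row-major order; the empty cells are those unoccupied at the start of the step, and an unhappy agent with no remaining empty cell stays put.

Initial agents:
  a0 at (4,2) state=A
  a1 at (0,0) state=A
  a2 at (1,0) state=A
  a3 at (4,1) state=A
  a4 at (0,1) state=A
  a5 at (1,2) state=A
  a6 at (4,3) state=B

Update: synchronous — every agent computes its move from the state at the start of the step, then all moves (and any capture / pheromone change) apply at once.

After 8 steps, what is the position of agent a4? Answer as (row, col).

(0, 1)

t=1: a0@(4,2):A a1@(0,0):A a2@(1,0):A a3@(4,1):A a4@(0,1):A a5@(1,2):A a6@(0,2):B
t=2: a0@(4,2):A a1@(0,0):A a2@(1,0):A a3@(4,1):A a4@(0,1):A a5@(1,2):A a6@(0,3):B
t=3: a0@(4,2):A a1@(0,0):A a2@(1,0):A a3@(4,1):A a4@(0,1):A a5@(1,2):A a6@(0,2):B
t=4: a0@(4,2):A a1@(0,0):A a2@(1,0):A a3@(4,1):A a4@(0,1):A a5@(1,2):A a6@(0,3):B
t=5: a0@(4,2):A a1@(0,0):A a2@(1,0):A a3@(4,1):A a4@(0,1):A a5@(1,2):A a6@(0,2):B
t=6: a0@(4,2):A a1@(0,0):A a2@(1,0):A a3@(4,1):A a4@(0,1):A a5@(1,2):A a6@(0,3):B
t=7: a0@(4,2):A a1@(0,0):A a2@(1,0):A a3@(4,1):A a4@(0,1):A a5@(1,2):A a6@(0,2):B
t=8: a0@(4,2):A a1@(0,0):A a2@(1,0):A a3@(4,1):A a4@(0,1):A a5@(1,2):A a6@(0,3):B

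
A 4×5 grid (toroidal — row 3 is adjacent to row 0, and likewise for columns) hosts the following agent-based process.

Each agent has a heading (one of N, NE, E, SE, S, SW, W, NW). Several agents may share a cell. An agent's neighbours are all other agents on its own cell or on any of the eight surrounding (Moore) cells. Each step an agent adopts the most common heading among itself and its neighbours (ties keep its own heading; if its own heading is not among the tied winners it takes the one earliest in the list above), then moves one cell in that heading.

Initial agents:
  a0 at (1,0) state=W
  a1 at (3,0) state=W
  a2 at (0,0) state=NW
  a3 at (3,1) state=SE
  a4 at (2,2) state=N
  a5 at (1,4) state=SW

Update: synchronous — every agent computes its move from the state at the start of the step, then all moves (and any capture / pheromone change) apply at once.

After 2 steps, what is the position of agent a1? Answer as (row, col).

(3, 3)

t=1: a0@(1,4):W a1@(3,4):W a2@(0,4):W a3@(0,2):SE a4@(1,2):N a5@(2,3):SW
t=2: a0@(1,3):W a1@(3,3):W a2@(0,3):W a3@(1,3):SE a4@(0,2):N a5@(2,2):W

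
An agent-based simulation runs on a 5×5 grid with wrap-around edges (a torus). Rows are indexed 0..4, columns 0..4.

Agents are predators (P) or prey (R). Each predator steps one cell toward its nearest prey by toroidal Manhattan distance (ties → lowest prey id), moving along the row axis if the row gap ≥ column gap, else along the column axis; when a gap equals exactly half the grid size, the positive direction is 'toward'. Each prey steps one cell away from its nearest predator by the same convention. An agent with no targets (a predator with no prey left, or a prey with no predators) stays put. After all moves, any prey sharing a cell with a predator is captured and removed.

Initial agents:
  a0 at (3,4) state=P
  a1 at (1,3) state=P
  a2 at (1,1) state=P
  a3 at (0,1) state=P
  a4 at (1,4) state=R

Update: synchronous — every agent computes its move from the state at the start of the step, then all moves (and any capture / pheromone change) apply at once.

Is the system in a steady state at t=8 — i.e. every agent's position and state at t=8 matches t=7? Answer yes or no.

yes

t=1: a0@(2,4):P a1@(1,4):P a2@(1,0):P a3@(0,0):P
t=2: (unchanged — steady state)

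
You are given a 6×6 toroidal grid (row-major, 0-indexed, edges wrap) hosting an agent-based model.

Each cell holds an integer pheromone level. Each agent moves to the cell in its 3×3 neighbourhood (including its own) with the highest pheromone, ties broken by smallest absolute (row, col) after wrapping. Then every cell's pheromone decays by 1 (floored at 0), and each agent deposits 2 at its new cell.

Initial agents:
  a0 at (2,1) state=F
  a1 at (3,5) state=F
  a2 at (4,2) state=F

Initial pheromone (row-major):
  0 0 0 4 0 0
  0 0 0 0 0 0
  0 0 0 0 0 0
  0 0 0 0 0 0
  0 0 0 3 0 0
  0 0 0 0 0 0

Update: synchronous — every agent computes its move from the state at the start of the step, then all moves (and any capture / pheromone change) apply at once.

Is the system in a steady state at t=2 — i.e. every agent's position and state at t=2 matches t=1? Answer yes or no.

t=1: a0@(1,0) a1@(2,0) a2@(4,3) | pheromone: 0 0 0 3 0 0 / 2 0 0 0 0 0 / 2 0 0 0 0 0 / 0 0 0 0 0 0 / 0 0 0 4 0 0 / 0 0 0 0 0 0
t=2: a0@(1,0) a1@(1,0) a2@(4,3) | pheromone: 0 0 0 2 0 0 / 5 0 0 0 0 0 / 1 0 0 0 0 0 / 0 0 0 0 0 0 / 0 0 0 5 0 0 / 0 0 0 0 0 0

no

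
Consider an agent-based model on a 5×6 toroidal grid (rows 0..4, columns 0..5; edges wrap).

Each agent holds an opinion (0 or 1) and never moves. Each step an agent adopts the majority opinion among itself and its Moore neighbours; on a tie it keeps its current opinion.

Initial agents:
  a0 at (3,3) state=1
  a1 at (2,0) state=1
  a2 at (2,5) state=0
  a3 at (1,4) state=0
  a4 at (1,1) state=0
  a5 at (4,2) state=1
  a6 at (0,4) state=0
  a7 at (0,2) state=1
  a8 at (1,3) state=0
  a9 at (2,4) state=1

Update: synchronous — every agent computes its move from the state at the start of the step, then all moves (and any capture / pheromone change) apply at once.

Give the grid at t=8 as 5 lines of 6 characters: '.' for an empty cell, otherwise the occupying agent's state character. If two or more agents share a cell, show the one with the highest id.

t=1: a0@(3,3):1 a1@(2,0):0 a2@(2,5):0 a3@(1,4):0 a4@(1,1):1 a5@(4,2):1 a6@(0,4):0 a7@(0,2):1 a8@(1,3):0 a9@(2,4):0
t=2: (unchanged — steady state)

..1.0.
.1.00.
0...00
...1..
..1...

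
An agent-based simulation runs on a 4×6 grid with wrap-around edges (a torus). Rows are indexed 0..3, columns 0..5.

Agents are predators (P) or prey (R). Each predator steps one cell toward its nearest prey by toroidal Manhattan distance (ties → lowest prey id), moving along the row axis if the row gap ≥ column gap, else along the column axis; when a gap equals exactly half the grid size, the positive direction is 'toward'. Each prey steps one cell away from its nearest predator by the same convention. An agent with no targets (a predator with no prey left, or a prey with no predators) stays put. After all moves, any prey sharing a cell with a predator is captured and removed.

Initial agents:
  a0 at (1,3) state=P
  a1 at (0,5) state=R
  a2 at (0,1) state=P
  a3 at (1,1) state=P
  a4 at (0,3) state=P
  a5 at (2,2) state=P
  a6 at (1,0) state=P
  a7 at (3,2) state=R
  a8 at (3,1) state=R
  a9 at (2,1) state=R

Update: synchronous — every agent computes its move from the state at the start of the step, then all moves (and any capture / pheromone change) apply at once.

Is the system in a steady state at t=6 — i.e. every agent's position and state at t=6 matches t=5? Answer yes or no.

t=1: a0@(1,4):P a2@(3,1):P a3@(2,1):P a4@(0,4):P a5@(3,2):P a6@(0,0):P a7@(0,2):R
t=2: a0@(1,3):P a2@(0,1):P a3@(3,1):P a4@(0,3):P a5@(0,2):P a6@(0,1):P a7@(1,2):R
t=3: a0@(1,2):P a2@(1,1):P a3@(0,1):P a4@(1,3):P a5@(1,2):P a6@(1,1):P
t=4: (unchanged — steady state)

yes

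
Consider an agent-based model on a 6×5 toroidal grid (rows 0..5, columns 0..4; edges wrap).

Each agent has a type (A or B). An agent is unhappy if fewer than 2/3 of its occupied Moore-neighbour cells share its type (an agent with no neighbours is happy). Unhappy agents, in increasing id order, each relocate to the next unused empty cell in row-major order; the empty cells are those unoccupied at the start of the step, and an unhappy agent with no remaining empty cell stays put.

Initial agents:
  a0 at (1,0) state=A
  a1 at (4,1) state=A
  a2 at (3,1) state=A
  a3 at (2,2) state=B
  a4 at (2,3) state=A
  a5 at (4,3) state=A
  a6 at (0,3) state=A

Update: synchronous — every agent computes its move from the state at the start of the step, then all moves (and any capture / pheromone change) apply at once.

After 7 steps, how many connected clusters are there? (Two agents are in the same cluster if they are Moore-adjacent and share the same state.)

t=1: a0@(1,0):A a1@(4,1):A a2@(0,0):A a3@(0,1):B a4@(0,2):A a5@(4,3):A a6@(0,3):A
t=2: a0@(0,4):A a1@(4,1):A a2@(1,1):A a3@(1,2):B a4@(1,3):A a5@(4,3):A a6@(0,3):A
t=3: a0@(0,4):A a1@(4,1):A a2@(0,0):A a3@(0,1):B a4@(1,3):A a5@(4,3):A a6@(0,3):A
t=4: a0@(0,4):A a1@(4,1):A a2@(0,2):A a3@(1,0):B a4@(1,3):A a5@(4,3):A a6@(0,3):A
t=5: a0@(0,4):A a1@(4,1):A a2@(0,2):A a3@(0,0):B a4@(1,3):A a5@(4,3):A a6@(0,3):A
t=6: a0@(0,4):A a1@(4,1):A a2@(0,2):A a3@(0,1):B a4@(1,3):A a5@(4,3):A a6@(0,3):A
t=7: a0@(0,4):A a1@(4,1):A a2@(0,2):A a3@(0,0):B a4@(1,3):A a5@(4,3):A a6@(0,3):A

4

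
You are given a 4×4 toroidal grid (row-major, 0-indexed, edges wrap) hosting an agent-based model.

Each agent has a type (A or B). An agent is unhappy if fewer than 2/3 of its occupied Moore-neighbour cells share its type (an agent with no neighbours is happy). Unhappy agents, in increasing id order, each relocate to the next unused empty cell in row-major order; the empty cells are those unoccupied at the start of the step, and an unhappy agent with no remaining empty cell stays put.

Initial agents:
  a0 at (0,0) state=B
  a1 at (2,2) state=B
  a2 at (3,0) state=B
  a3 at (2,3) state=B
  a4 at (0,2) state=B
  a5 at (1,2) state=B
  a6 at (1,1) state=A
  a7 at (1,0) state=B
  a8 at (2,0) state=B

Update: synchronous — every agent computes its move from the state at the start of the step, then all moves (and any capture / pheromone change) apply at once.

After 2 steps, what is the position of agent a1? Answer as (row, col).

(2, 2)

t=1: a0@(0,0):B a1@(2,2):B a2@(3,0):B a3@(2,3):B a4@(0,1):B a5@(1,2):B a6@(0,3):A a7@(1,0):B a8@(2,0):B
t=2: a0@(0,0):B a1@(2,2):B a2@(3,0):B a3@(2,3):B a4@(0,1):B a5@(1,2):B a6@(0,2):A a7@(1,0):B a8@(2,0):B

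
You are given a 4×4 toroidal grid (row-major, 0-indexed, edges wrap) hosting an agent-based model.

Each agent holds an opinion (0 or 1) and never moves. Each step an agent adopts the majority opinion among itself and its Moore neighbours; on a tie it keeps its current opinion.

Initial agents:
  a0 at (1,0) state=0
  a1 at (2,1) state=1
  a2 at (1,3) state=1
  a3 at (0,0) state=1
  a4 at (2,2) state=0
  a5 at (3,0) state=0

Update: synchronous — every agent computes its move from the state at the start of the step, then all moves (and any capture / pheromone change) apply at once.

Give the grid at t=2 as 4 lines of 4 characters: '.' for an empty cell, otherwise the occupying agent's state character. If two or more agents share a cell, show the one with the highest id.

t=1: a0@(1,0):1 a1@(2,1):0 a2@(1,3):1 a3@(0,0):1 a4@(2,2):1 a5@(3,0):1
t=2: a0@(1,0):1 a1@(2,1):1 a2@(1,3):1 a3@(0,0):1 a4@(2,2):1 a5@(3,0):1

1...
1..1
.11.
1...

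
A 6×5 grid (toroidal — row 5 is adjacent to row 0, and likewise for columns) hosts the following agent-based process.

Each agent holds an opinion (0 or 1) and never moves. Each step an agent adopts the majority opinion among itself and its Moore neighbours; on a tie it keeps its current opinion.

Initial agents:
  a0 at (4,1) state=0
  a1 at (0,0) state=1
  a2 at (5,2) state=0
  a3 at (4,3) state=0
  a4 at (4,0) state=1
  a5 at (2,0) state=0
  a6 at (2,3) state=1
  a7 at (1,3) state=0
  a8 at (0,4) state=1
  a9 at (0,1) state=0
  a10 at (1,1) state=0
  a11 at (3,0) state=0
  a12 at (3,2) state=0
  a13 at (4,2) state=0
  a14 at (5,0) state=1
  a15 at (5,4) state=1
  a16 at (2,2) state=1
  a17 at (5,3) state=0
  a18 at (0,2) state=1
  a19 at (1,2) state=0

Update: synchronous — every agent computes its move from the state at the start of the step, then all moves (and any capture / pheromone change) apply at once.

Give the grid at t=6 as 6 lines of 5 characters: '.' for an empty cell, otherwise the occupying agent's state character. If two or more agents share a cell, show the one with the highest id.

100.1
.000.
0.00.
0.0..
1000.
1.001

t=1: a0@(4,1):0 a1@(0,0):1 a2@(5,2):0 a3@(4,3):0 a4@(4,0):1 a5@(2,0):0 a6@(2,3):0 a7@(1,3):1 a8@(0,4):1 a9@(0,1):0 a10@(1,1):0 a11@(3,0):0 a12@(3,2):0 a13@(4,2):0 a14@(5,0):1 a15@(5,4):1 a16@(2,2):0 a17@(5,3):0 a18@(0,2):0 a19@(1,2):0
t=2: a0@(4,1):0 a1@(0,0):1 a2@(5,2):0 a3@(4,3):0 a4@(4,0):1 a5@(2,0):0 a6@(2,3):0 a7@(1,3):0 a8@(0,4):1 a9@(0,1):0 a10@(1,1):0 a11@(3,0):0 a12@(3,2):0 a13@(4,2):0 a14@(5,0):1 a15@(5,4):1 a16@(2,2):0 a17@(5,3):0 a18@(0,2):0 a19@(1,2):0
t=3: (unchanged — steady state)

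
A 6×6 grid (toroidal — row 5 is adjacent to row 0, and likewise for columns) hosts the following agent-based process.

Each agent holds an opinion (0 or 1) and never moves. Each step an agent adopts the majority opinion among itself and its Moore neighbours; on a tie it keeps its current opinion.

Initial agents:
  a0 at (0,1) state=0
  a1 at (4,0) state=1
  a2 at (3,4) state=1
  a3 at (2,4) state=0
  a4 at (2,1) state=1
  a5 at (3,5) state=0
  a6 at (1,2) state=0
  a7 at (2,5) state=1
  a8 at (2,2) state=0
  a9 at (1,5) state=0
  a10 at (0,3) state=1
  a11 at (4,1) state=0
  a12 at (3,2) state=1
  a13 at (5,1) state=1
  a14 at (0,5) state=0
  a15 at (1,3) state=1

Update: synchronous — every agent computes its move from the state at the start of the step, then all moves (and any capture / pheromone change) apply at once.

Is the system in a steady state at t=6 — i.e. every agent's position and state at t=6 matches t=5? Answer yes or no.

yes

t=1: a0@(0,1):0 a1@(4,0):1 a2@(3,4):1 a3@(2,4):0 a4@(2,1):1 a5@(3,5):1 a6@(1,2):0 a7@(2,5):0 a8@(2,2):1 a9@(1,5):0 a10@(0,3):1 a11@(4,1):1 a12@(3,2):1 a13@(5,1):1 a14@(0,5):0 a15@(1,3):0
t=2: a0@(0,1):0 a1@(4,0):1 a2@(3,4):1 a3@(2,4):0 a4@(2,1):1 a5@(3,5):1 a6@(1,2):0 a7@(2,5):0 a8@(2,2):1 a9@(1,5):0 a10@(0,3):0 a11@(4,1):1 a12@(3,2):1 a13@(5,1):1 a14@(0,5):0 a15@(1,3):0
t=3: (unchanged — steady state)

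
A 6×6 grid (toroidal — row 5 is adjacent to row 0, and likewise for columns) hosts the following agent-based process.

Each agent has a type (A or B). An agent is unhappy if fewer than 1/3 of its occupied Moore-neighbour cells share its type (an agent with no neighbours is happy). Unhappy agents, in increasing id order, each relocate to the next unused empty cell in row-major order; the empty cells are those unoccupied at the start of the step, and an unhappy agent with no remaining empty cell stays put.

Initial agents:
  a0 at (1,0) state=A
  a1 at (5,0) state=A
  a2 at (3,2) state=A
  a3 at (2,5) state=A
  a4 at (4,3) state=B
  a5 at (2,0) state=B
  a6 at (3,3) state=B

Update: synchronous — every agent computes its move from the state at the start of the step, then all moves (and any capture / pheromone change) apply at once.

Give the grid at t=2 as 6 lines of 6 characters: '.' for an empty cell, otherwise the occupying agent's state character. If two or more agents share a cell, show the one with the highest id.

t=1: a0@(1,0):A a1@(5,0):A a2@(0,0):A a3@(2,5):A a4@(4,3):B a5@(0,1):B a6@(3,3):B
t=2: a0@(1,0):A a1@(5,0):A a2@(0,0):A a3@(2,5):A a4@(4,3):B a5@(0,2):B a6@(3,3):B

A.B...
A.....
.....A
...B..
...B..
A.....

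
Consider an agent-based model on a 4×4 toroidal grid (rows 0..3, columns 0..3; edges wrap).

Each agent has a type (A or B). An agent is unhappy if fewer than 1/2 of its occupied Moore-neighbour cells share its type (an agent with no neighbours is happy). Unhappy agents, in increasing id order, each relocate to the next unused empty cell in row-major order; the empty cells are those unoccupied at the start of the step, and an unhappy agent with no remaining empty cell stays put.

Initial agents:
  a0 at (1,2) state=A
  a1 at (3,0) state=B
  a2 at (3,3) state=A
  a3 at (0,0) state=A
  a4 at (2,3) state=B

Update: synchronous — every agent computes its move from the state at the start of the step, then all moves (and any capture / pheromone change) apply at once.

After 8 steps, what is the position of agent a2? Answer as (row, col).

t=1: a0@(0,1):A a1@(0,2):B a2@(0,3):A a3@(0,0):A a4@(1,0):B
t=2: a0@(1,1):A a1@(1,2):B a2@(1,3):A a3@(0,0):A a4@(2,0):B
t=3: a0@(0,1):A a1@(0,2):B a2@(0,3):A a3@(0,0):A a4@(1,0):B
t=4: a0@(1,1):A a1@(1,2):B a2@(1,3):A a3@(0,0):A a4@(2,0):B
t=5: a0@(0,1):A a1@(0,2):B a2@(0,3):A a3@(0,0):A a4@(1,0):B
t=6: a0@(1,1):A a1@(1,2):B a2@(1,3):A a3@(0,0):A a4@(2,0):B
t=7: a0@(0,1):A a1@(0,2):B a2@(0,3):A a3@(0,0):A a4@(1,0):B
t=8: a0@(1,1):A a1@(1,2):B a2@(1,3):A a3@(0,0):A a4@(2,0):B

(1, 3)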